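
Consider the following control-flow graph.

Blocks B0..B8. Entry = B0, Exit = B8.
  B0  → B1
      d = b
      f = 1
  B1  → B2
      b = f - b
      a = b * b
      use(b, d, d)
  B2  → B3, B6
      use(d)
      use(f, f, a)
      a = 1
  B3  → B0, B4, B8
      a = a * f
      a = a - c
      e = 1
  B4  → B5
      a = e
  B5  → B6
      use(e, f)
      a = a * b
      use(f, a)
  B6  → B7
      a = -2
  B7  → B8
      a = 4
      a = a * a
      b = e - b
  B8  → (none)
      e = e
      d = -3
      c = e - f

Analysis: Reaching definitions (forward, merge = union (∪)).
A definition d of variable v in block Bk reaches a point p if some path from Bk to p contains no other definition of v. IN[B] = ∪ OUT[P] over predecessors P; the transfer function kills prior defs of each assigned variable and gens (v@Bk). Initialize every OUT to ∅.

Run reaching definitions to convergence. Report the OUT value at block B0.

Answer: {a@B3, b@B1, d@B0, e@B3, f@B0}

Derivation:
Fixpoint table:
  B0: | IN={a@B3, b@B1, d@B0, e@B3, f@B0} | OUT={a@B3, b@B1, d@B0, e@B3, f@B0}
  B1: | IN={a@B3, b@B1, d@B0, e@B3, f@B0} | OUT={a@B1, b@B1, d@B0, e@B3, f@B0}
  B2: | IN={a@B1, b@B1, d@B0, e@B3, f@B0} | OUT={a@B2, b@B1, d@B0, e@B3, f@B0}
  B3: | IN={a@B2, b@B1, d@B0, e@B3, f@B0} | OUT={a@B3, b@B1, d@B0, e@B3, f@B0}
  B4: | IN={a@B3, b@B1, d@B0, e@B3, f@B0} | OUT={a@B4, b@B1, d@B0, e@B3, f@B0}
  B5: | IN={a@B4, b@B1, d@B0, e@B3, f@B0} | OUT={a@B5, b@B1, d@B0, e@B3, f@B0}
  B6: | IN={a@B2, a@B5, b@B1, d@B0, e@B3, f@B0} | OUT={a@B6, b@B1, d@B0, e@B3, f@B0}
  B7: | IN={a@B6, b@B1, d@B0, e@B3, f@B0} | OUT={a@B7, b@B7, d@B0, e@B3, f@B0}
  B8: | IN={a@B3, a@B7, b@B1, b@B7, d@B0, e@B3, f@B0} | OUT={a@B3, a@B7, b@B1, b@B7, c@B8, d@B8, e@B8, f@B0}

Merge at B0 (entry node, so the boundary value {} is joined with the incoming edge(s)): IN[B0] = {} ⊔ OUT[B3] = {a@B3, b@B1, d@B0, e@B3, f@B0}
Applying B0's transfer function to that IN value gives OUT[B0] (row B0 above).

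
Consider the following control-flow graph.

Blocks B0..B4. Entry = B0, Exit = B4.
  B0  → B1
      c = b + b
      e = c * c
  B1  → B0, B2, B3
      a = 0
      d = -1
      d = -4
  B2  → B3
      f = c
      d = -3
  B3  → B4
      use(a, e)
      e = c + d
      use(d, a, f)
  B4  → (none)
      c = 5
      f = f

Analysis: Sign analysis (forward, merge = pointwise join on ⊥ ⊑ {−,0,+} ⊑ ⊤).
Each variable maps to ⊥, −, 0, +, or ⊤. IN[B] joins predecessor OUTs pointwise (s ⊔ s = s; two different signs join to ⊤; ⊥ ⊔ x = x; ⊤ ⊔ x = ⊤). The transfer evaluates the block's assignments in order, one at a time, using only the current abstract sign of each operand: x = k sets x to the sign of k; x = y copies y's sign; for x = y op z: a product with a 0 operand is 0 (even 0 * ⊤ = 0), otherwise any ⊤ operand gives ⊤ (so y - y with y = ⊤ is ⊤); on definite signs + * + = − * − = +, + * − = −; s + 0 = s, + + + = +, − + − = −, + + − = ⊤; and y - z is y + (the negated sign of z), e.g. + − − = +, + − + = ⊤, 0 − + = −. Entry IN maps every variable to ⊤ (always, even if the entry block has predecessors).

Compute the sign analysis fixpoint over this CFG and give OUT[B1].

Answer: {a: 0, b: ⊤, c: ⊤, d: -, e: ⊤, f: ⊤}

Working:
Fixpoint table:
  B0:  IN=(all ⊤)  OUT=(all ⊤)
  B1:  IN=(all ⊤)  OUT={a:0, d:-; rest ⊤}
  B2:  IN={a:0, d:-; rest ⊤}  OUT={a:0, d:-; rest ⊤}
  B3:  IN={a:0, d:-; rest ⊤}  OUT={a:0, d:-; rest ⊤}
  B4:  IN={a:0, d:-; rest ⊤}  OUT={a:0, c:+, d:-; rest ⊤}

Merge at B1: IN[B1] = OUT[B0] = {a: ⊤, b: ⊤, c: ⊤, d: ⊤, e: ⊤, f: ⊤}
Applying B1's transfer function to that IN value gives OUT[B1] (row B1 above).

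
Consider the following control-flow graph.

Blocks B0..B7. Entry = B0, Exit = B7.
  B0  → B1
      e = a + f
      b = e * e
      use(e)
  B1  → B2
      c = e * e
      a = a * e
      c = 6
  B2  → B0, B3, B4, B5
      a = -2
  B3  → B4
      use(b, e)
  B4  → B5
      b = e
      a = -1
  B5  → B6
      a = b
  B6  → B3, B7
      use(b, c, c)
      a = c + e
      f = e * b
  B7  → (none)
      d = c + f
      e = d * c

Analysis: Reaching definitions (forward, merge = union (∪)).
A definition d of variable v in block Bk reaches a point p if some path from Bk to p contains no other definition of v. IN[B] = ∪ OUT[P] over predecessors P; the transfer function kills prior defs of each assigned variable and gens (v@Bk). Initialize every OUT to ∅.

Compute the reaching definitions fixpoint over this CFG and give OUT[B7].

Answer: {a@B6, b@B0, b@B4, c@B1, d@B7, e@B7, f@B6}

Derivation:
Converged values:
  B0:   IN={a@B2, b@B0, c@B1, e@B0}   OUT={a@B2, b@B0, c@B1, e@B0}
  B1:   IN={a@B2, b@B0, c@B1, e@B0}   OUT={a@B1, b@B0, c@B1, e@B0}
  B2:   IN={a@B1, b@B0, c@B1, e@B0}   OUT={a@B2, b@B0, c@B1, e@B0}
  B3:   IN={a@B2, a@B6, b@B0, b@B4, c@B1, e@B0, f@B6}   OUT={a@B2, a@B6, b@B0, b@B4, c@B1, e@B0, f@B6}
  B4:   IN={a@B2, a@B6, b@B0, b@B4, c@B1, e@B0, f@B6}   OUT={a@B4, b@B4, c@B1, e@B0, f@B6}
  B5:   IN={a@B2, a@B4, b@B0, b@B4, c@B1, e@B0, f@B6}   OUT={a@B5, b@B0, b@B4, c@B1, e@B0, f@B6}
  B6:   IN={a@B5, b@B0, b@B4, c@B1, e@B0, f@B6}   OUT={a@B6, b@B0, b@B4, c@B1, e@B0, f@B6}
  B7:   IN={a@B6, b@B0, b@B4, c@B1, e@B0, f@B6}   OUT={a@B6, b@B0, b@B4, c@B1, d@B7, e@B7, f@B6}

Merge at B7: IN[B7] = OUT[B6] = {a@B6, b@B0, b@B4, c@B1, e@B0, f@B6}
Applying B7's transfer function to that IN value gives OUT[B7] (row B7 above).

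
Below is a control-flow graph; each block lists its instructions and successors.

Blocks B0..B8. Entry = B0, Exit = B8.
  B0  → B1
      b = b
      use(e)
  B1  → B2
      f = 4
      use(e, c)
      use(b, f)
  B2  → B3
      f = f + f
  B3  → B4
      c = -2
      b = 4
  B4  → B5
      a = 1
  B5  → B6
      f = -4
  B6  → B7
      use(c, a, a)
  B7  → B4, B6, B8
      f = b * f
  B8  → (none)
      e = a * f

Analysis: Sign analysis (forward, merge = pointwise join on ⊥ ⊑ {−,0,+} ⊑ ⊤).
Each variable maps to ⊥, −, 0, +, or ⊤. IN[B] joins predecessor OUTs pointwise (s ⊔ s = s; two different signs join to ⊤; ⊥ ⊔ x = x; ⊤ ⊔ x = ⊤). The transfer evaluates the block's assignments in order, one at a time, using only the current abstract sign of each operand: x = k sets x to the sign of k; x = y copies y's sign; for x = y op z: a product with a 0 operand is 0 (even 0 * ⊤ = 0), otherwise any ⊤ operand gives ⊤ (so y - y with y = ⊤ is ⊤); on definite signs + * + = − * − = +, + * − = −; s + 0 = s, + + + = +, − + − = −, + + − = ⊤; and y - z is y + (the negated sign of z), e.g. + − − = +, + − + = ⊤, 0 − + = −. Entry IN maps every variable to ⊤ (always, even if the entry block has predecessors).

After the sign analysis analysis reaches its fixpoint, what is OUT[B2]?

Answer: {a: ⊤, b: ⊤, c: ⊤, d: ⊤, e: ⊤, f: +}

Derivation:
Converged values:
  B0: | IN=(all ⊤) | OUT=(all ⊤)
  B1: | IN=(all ⊤) | OUT={f:+; rest ⊤}
  B2: | IN={f:+; rest ⊤} | OUT={f:+; rest ⊤}
  B3: | IN={f:+; rest ⊤} | OUT={b:+, c:-, f:+; rest ⊤}
  B4: | IN={b:+, c:-; rest ⊤} | OUT={a:+, b:+, c:-; rest ⊤}
  B5: | IN={a:+, b:+, c:-; rest ⊤} | OUT={a:+, b:+, c:-, f:-; rest ⊤}
  B6: | IN={a:+, b:+, c:-, f:-; rest ⊤} | OUT={a:+, b:+, c:-, f:-; rest ⊤}
  B7: | IN={a:+, b:+, c:-, f:-; rest ⊤} | OUT={a:+, b:+, c:-, f:-; rest ⊤}
  B8: | IN={a:+, b:+, c:-, f:-; rest ⊤} | OUT={a:+, b:+, c:-, e:-, f:-; rest ⊤}

Merge at B2: IN[B2] = OUT[B1] = {a: ⊤, b: ⊤, c: ⊤, d: ⊤, e: ⊤, f: +}
Applying B2's transfer function to that IN value gives OUT[B2] (row B2 above).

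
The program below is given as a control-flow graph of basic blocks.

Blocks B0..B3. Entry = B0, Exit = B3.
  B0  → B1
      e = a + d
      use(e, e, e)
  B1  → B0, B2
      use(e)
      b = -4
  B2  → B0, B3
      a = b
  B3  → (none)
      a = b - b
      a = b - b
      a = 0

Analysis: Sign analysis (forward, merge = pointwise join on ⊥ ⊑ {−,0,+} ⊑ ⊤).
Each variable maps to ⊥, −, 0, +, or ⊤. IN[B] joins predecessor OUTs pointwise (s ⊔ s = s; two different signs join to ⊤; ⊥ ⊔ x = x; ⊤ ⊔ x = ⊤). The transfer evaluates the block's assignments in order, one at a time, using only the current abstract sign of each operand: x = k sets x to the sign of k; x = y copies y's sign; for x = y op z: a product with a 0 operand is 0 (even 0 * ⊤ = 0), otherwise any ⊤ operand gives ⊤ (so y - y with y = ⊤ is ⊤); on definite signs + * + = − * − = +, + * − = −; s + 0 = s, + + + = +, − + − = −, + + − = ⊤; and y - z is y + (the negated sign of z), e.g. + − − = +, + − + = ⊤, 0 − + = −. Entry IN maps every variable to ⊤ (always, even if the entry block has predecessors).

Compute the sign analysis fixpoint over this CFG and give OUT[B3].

Per-block solution:
  B0:  IN=(all ⊤)  OUT=(all ⊤)
  B1:  IN=(all ⊤)  OUT={b:-; rest ⊤}
  B2:  IN={b:-; rest ⊤}  OUT={a:-, b:-; rest ⊤}
  B3:  IN={a:-, b:-; rest ⊤}  OUT={a:0, b:-; rest ⊤}

Merge at B3: IN[B3] = OUT[B2] = {a: -, b: -, c: ⊤, d: ⊤, e: ⊤, f: ⊤}
Applying B3's transfer function to that IN value gives OUT[B3] (row B3 above).

Answer: {a: 0, b: -, c: ⊤, d: ⊤, e: ⊤, f: ⊤}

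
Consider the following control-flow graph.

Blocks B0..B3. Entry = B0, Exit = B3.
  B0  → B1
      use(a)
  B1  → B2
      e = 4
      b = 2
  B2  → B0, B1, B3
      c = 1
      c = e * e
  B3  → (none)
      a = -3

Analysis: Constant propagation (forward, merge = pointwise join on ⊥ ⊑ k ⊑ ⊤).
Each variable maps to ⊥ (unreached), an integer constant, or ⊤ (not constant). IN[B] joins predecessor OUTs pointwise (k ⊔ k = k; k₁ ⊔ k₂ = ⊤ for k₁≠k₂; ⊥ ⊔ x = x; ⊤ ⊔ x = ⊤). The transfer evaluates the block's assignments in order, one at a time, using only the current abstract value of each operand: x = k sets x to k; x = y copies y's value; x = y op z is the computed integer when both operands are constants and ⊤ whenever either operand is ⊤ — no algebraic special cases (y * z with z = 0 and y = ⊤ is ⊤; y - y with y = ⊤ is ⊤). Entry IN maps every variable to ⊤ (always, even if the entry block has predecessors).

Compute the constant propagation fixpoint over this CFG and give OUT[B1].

Converged values:
  B0:   IN=(all ⊤)   OUT=(all ⊤)
  B1:   IN=(all ⊤)   OUT={b:2, e:4; rest ⊤}
  B2:   IN={b:2, e:4; rest ⊤}   OUT={b:2, c:16, e:4; rest ⊤}
  B3:   IN={b:2, c:16, e:4; rest ⊤}   OUT={a:-3, b:2, c:16, e:4; rest ⊤}

Merge at B1: IN[B1] = OUT[B0] ⊔ OUT[B2] = {a: ⊤, b: ⊤, c: ⊤, d: ⊤, e: ⊤, f: ⊤}
Applying B1's transfer function to that IN value gives OUT[B1] (row B1 above).

Answer: {a: ⊤, b: 2, c: ⊤, d: ⊤, e: 4, f: ⊤}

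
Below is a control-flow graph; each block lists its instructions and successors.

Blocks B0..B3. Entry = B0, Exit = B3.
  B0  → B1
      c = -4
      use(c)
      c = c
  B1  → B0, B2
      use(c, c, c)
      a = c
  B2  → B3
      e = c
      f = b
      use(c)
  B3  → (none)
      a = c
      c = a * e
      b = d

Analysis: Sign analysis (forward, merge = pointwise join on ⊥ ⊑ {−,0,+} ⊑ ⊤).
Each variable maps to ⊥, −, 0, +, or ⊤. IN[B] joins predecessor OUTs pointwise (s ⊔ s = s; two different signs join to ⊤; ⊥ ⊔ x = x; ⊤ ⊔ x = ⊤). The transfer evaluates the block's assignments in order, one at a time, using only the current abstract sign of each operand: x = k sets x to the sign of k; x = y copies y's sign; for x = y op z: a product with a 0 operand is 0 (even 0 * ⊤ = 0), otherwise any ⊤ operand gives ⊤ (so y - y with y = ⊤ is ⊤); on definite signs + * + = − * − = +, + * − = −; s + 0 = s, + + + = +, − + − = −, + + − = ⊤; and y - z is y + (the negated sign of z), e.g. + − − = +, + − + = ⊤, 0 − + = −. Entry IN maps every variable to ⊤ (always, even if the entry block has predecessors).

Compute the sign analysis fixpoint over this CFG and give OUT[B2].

Answer: {a: -, b: ⊤, c: -, d: ⊤, e: -, f: ⊤}

Working:
Fixpoint table:
  B0: | IN=(all ⊤) | OUT={c:-; rest ⊤}
  B1: | IN={c:-; rest ⊤} | OUT={a:-, c:-; rest ⊤}
  B2: | IN={a:-, c:-; rest ⊤} | OUT={a:-, c:-, e:-; rest ⊤}
  B3: | IN={a:-, c:-, e:-; rest ⊤} | OUT={a:-, c:+, e:-; rest ⊤}

Merge at B2: IN[B2] = OUT[B1] = {a: -, b: ⊤, c: -, d: ⊤, e: ⊤, f: ⊤}
Applying B2's transfer function to that IN value gives OUT[B2] (row B2 above).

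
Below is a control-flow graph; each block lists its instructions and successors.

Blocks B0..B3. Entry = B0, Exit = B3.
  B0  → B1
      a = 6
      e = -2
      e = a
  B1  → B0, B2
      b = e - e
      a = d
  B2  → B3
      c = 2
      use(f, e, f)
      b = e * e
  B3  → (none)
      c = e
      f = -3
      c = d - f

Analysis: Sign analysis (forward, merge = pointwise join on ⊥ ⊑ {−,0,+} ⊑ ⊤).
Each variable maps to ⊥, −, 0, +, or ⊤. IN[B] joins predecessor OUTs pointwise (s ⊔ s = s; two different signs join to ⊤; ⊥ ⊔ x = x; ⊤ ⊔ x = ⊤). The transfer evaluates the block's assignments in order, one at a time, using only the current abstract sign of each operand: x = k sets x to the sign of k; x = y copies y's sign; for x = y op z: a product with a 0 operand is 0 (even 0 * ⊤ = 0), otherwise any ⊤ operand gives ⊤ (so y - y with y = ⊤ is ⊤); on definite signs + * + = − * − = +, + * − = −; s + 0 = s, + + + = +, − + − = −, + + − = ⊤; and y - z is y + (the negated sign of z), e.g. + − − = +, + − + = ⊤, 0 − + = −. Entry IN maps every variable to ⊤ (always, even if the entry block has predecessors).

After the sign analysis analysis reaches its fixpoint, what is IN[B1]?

Answer: {a: +, b: ⊤, c: ⊤, d: ⊤, e: +, f: ⊤}

Working:
Fixpoint table:
  B0:  IN=(all ⊤)  OUT={a:+, e:+; rest ⊤}
  B1:  IN={a:+, e:+; rest ⊤}  OUT={e:+; rest ⊤}
  B2:  IN={e:+; rest ⊤}  OUT={b:+, c:+, e:+; rest ⊤}
  B3:  IN={b:+, c:+, e:+; rest ⊤}  OUT={b:+, e:+, f:-; rest ⊤}

Merge at B1: IN[B1] = OUT[B0] = {a: +, b: ⊤, c: ⊤, d: ⊤, e: +, f: ⊤}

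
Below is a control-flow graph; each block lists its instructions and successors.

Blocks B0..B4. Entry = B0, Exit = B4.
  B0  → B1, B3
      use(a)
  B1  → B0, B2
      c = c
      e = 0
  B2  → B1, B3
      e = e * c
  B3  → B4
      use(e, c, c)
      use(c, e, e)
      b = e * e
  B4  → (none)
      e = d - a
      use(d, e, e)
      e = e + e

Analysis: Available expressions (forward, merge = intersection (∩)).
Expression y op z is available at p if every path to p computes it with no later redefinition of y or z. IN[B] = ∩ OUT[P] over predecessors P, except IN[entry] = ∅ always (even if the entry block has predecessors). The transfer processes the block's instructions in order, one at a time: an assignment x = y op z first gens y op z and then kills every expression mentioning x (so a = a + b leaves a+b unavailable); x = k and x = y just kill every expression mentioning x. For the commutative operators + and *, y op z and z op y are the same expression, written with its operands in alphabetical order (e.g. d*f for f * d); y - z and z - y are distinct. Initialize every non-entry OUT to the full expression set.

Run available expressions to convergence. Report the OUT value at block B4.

Converged values:
  B0: | IN={} | OUT={}
  B1: | IN={} | OUT={}
  B2: | IN={} | OUT={}
  B3: | IN={} | OUT={e*e}
  B4: | IN={e*e} | OUT={d-a}

Merge at B4: IN[B4] = OUT[B3] = {e*e}
Applying B4's transfer function to that IN value gives OUT[B4] (row B4 above).

Answer: {d-a}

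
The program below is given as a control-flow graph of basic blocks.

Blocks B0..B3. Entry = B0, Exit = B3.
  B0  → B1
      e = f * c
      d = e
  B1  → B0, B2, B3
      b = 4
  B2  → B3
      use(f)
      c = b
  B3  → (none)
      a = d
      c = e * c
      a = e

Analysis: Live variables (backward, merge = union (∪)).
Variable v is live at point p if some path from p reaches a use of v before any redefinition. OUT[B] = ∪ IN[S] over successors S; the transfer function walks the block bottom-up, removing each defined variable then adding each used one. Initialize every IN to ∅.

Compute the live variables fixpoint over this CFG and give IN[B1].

Fixpoint table:
  B0: | IN={c, f} | OUT={c, d, e, f}
  B1: | IN={c, d, e, f} | OUT={b, c, d, e, f}
  B2: | IN={b, d, e, f} | OUT={c, d, e}
  B3: | IN={c, d, e} | OUT={}

Merge at B1: OUT[B1] = IN[B0] ⊔ IN[B2] ⊔ IN[B3] = {b, c, d, e, f}
Applying B1's transfer function to that OUT value gives IN[B1] (row B1 above).

Answer: {c, d, e, f}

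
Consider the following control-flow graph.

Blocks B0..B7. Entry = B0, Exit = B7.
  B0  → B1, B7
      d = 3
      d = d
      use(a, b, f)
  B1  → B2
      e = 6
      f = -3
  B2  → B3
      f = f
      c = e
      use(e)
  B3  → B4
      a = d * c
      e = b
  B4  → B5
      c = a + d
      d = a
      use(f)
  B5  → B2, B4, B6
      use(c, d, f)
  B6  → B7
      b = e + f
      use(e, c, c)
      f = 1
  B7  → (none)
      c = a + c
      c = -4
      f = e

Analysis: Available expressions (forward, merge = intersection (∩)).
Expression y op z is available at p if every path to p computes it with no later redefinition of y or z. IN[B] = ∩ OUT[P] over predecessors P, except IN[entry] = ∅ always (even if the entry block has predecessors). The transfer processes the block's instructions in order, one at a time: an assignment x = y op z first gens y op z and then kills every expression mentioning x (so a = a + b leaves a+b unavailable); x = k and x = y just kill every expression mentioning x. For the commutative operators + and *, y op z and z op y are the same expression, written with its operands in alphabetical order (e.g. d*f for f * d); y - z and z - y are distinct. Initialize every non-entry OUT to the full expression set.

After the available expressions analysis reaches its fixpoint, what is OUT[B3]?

Answer: {c*d}

Derivation:
Fixpoint table:
  B0: | IN={} | OUT={}
  B1: | IN={} | OUT={}
  B2: | IN={} | OUT={}
  B3: | IN={} | OUT={c*d}
  B4: | IN={} | OUT={}
  B5: | IN={} | OUT={}
  B6: | IN={} | OUT={}
  B7: | IN={} | OUT={}

Merge at B3: IN[B3] = OUT[B2] = {}
Applying B3's transfer function to that IN value gives OUT[B3] (row B3 above).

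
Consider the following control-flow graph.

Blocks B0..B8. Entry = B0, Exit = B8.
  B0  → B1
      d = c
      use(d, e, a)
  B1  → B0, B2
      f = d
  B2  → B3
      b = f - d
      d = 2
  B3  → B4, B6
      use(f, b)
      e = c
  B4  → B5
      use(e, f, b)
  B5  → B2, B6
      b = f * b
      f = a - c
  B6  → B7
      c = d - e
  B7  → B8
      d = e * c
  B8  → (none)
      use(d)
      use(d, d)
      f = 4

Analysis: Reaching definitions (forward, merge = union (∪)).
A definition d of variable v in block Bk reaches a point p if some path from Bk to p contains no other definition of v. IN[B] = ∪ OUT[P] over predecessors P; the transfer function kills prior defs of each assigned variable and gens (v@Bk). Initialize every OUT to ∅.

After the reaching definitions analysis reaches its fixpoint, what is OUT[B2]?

Per-block solution:
  B0:  IN={d@B0, f@B1}  OUT={d@B0, f@B1}
  B1:  IN={d@B0, f@B1}  OUT={d@B0, f@B1}
  B2:  IN={b@B5, d@B0, d@B2, e@B3, f@B1, f@B5}  OUT={b@B2, d@B2, e@B3, f@B1, f@B5}
  B3:  IN={b@B2, d@B2, e@B3, f@B1, f@B5}  OUT={b@B2, d@B2, e@B3, f@B1, f@B5}
  B4:  IN={b@B2, d@B2, e@B3, f@B1, f@B5}  OUT={b@B2, d@B2, e@B3, f@B1, f@B5}
  B5:  IN={b@B2, d@B2, e@B3, f@B1, f@B5}  OUT={b@B5, d@B2, e@B3, f@B5}
  B6:  IN={b@B2, b@B5, d@B2, e@B3, f@B1, f@B5}  OUT={b@B2, b@B5, c@B6, d@B2, e@B3, f@B1, f@B5}
  B7:  IN={b@B2, b@B5, c@B6, d@B2, e@B3, f@B1, f@B5}  OUT={b@B2, b@B5, c@B6, d@B7, e@B3, f@B1, f@B5}
  B8:  IN={b@B2, b@B5, c@B6, d@B7, e@B3, f@B1, f@B5}  OUT={b@B2, b@B5, c@B6, d@B7, e@B3, f@B8}

Merge at B2: IN[B2] = OUT[B1] ⊔ OUT[B5] = {b@B5, d@B0, d@B2, e@B3, f@B1, f@B5}
Applying B2's transfer function to that IN value gives OUT[B2] (row B2 above).

Answer: {b@B2, d@B2, e@B3, f@B1, f@B5}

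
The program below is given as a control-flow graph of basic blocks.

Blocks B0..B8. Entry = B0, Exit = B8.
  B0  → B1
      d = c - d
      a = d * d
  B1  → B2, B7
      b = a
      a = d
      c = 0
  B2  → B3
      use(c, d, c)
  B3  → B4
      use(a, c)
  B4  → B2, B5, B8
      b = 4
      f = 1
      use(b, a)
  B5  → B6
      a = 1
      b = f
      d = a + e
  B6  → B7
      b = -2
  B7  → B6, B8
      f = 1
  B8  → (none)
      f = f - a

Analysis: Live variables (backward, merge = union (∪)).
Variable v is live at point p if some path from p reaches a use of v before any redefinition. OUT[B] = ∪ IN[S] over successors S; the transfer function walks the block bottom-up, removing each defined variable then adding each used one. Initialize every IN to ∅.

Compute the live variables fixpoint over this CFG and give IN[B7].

Answer: {a}

Derivation:
Per-block solution:
  B0: | IN={c, d, e} | OUT={a, d, e}
  B1: | IN={a, d, e} | OUT={a, c, d, e}
  B2: | IN={a, c, d, e} | OUT={a, c, d, e}
  B3: | IN={a, c, d, e} | OUT={a, c, d, e}
  B4: | IN={a, c, d, e} | OUT={a, c, d, e, f}
  B5: | IN={e, f} | OUT={a}
  B6: | IN={a} | OUT={a}
  B7: | IN={a} | OUT={a, f}
  B8: | IN={a, f} | OUT={}

Merge at B7: OUT[B7] = IN[B6] ⊔ IN[B8] = {a, f}
Applying B7's transfer function to that OUT value gives IN[B7] (row B7 above).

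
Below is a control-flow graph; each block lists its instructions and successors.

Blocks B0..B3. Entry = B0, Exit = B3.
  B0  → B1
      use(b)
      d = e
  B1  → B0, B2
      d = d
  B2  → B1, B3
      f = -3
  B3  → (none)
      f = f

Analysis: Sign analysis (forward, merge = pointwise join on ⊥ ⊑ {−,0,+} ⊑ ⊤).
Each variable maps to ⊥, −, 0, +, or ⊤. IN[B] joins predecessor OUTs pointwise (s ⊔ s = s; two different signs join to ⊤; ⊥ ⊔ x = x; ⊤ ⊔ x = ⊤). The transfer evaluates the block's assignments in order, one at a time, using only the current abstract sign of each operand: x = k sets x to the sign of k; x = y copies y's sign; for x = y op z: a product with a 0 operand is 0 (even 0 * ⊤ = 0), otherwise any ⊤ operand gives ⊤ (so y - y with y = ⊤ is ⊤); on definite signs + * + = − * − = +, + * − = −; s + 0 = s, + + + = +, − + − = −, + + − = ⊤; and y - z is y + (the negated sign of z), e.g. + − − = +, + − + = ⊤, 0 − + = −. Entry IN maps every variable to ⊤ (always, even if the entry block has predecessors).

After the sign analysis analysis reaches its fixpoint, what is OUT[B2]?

Per-block solution:
  B0: | IN=(all ⊤) | OUT=(all ⊤)
  B1: | IN=(all ⊤) | OUT=(all ⊤)
  B2: | IN=(all ⊤) | OUT={f:-; rest ⊤}
  B3: | IN={f:-; rest ⊤} | OUT={f:-; rest ⊤}

Merge at B2: IN[B2] = OUT[B1] = {a: ⊤, b: ⊤, c: ⊤, d: ⊤, e: ⊤, f: ⊤}
Applying B2's transfer function to that IN value gives OUT[B2] (row B2 above).

Answer: {a: ⊤, b: ⊤, c: ⊤, d: ⊤, e: ⊤, f: -}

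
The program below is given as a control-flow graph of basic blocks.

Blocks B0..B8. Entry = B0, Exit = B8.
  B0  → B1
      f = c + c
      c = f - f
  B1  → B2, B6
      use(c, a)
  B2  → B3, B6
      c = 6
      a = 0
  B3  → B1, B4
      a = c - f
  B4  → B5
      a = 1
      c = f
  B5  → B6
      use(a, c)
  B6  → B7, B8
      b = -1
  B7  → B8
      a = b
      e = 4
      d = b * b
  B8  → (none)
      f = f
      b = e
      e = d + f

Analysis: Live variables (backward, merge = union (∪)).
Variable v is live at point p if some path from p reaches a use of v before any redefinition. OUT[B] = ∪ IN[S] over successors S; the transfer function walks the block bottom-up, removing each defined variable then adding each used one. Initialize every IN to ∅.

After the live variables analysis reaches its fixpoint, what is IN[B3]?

Answer: {c, d, e, f}

Trace:
Converged values:
  B0: | IN={a, c, d, e} | OUT={a, c, d, e, f}
  B1: | IN={a, c, d, e, f} | OUT={d, e, f}
  B2: | IN={d, e, f} | OUT={c, d, e, f}
  B3: | IN={c, d, e, f} | OUT={a, c, d, e, f}
  B4: | IN={d, e, f} | OUT={a, c, d, e, f}
  B5: | IN={a, c, d, e, f} | OUT={d, e, f}
  B6: | IN={d, e, f} | OUT={b, d, e, f}
  B7: | IN={b, f} | OUT={d, e, f}
  B8: | IN={d, e, f} | OUT={}

Merge at B3: OUT[B3] = IN[B1] ⊔ IN[B4] = {a, c, d, e, f}
Applying B3's transfer function to that OUT value gives IN[B3] (row B3 above).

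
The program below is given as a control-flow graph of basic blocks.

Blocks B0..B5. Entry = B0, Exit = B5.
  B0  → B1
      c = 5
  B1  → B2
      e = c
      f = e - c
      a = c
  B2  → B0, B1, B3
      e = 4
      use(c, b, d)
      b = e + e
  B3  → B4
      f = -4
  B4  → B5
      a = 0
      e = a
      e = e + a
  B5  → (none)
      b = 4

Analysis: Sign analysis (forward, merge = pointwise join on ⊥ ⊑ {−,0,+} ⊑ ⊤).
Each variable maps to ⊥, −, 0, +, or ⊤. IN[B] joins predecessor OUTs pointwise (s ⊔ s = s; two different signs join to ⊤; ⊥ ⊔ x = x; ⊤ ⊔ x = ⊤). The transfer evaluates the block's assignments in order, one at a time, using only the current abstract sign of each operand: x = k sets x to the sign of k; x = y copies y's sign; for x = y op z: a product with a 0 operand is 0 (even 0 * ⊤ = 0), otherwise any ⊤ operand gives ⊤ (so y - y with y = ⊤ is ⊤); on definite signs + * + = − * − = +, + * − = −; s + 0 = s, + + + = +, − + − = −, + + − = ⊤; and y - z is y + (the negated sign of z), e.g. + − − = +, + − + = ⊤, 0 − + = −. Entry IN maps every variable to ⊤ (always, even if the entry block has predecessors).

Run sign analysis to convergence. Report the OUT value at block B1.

Fixpoint table:
  B0: | IN=(all ⊤) | OUT={c:+; rest ⊤}
  B1: | IN={c:+; rest ⊤} | OUT={a:+, c:+, e:+; rest ⊤}
  B2: | IN={a:+, c:+, e:+; rest ⊤} | OUT={a:+, b:+, c:+, e:+; rest ⊤}
  B3: | IN={a:+, b:+, c:+, e:+; rest ⊤} | OUT={a:+, b:+, c:+, e:+, f:-; rest ⊤}
  B4: | IN={a:+, b:+, c:+, e:+, f:-; rest ⊤} | OUT={a:0, b:+, c:+, e:0, f:-; rest ⊤}
  B5: | IN={a:0, b:+, c:+, e:0, f:-; rest ⊤} | OUT={a:0, b:+, c:+, e:0, f:-; rest ⊤}

Merge at B1: IN[B1] = OUT[B0] ⊔ OUT[B2] = {a: ⊤, b: ⊤, c: +, d: ⊤, e: ⊤, f: ⊤}
Applying B1's transfer function to that IN value gives OUT[B1] (row B1 above).

Answer: {a: +, b: ⊤, c: +, d: ⊤, e: +, f: ⊤}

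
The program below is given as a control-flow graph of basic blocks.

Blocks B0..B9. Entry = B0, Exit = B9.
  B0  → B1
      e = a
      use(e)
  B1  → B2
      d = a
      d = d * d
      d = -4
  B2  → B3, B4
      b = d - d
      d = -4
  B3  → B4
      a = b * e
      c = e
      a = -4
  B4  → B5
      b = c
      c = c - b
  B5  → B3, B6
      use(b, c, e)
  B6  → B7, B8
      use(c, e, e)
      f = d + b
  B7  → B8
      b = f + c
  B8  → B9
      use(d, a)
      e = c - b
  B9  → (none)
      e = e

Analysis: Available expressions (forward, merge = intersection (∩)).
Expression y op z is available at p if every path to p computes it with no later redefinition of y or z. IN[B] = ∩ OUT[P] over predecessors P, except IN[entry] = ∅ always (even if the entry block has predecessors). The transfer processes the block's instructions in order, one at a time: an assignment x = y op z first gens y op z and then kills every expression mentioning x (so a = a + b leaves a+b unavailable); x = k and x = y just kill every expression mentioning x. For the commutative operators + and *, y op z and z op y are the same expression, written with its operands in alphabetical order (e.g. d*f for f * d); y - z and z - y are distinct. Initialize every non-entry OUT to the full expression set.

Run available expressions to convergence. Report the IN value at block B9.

Per-block solution:
  B0:  IN={}  OUT={}
  B1:  IN={}  OUT={}
  B2:  IN={}  OUT={}
  B3:  IN={}  OUT={b*e}
  B4:  IN={}  OUT={}
  B5:  IN={}  OUT={}
  B6:  IN={}  OUT={b+d}
  B7:  IN={b+d}  OUT={c+f}
  B8:  IN={}  OUT={c-b}
  B9:  IN={c-b}  OUT={c-b}

Merge at B9: IN[B9] = OUT[B8] = {c-b}

Answer: {c-b}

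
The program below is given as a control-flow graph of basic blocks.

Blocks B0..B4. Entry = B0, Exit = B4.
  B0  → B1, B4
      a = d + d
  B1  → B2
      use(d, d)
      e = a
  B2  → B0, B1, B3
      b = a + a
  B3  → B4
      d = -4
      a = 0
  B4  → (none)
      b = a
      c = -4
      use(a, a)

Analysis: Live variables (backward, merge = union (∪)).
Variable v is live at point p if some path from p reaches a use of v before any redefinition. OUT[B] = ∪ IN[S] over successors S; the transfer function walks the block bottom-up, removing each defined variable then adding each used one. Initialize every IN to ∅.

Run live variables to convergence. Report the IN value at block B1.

Answer: {a, d}

Derivation:
Converged values:
  B0:  IN={d}  OUT={a, d}
  B1:  IN={a, d}  OUT={a, d}
  B2:  IN={a, d}  OUT={a, d}
  B3:  IN={}  OUT={a}
  B4:  IN={a}  OUT={}

Merge at B1: OUT[B1] = IN[B2] = {a, d}
Applying B1's transfer function to that OUT value gives IN[B1] (row B1 above).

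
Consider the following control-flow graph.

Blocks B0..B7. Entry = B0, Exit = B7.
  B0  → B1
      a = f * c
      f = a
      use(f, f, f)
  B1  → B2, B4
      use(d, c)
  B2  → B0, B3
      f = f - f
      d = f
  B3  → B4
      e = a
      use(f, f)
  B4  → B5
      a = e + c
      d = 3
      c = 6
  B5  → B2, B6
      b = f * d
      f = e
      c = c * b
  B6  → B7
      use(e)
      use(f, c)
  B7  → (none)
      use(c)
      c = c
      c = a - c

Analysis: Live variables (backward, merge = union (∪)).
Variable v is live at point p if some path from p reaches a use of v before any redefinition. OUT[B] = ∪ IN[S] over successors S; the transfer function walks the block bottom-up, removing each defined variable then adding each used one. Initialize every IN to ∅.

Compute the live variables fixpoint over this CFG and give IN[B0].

Converged values:
  B0:  IN={c, d, e, f}  OUT={a, c, d, e, f}
  B1:  IN={a, c, d, e, f}  OUT={a, c, e, f}
  B2:  IN={a, c, e, f}  OUT={a, c, d, e, f}
  B3:  IN={a, c, f}  OUT={c, e, f}
  B4:  IN={c, e, f}  OUT={a, c, d, e, f}
  B5:  IN={a, c, d, e, f}  OUT={a, c, e, f}
  B6:  IN={a, c, e, f}  OUT={a, c}
  B7:  IN={a, c}  OUT={}

Merge at B0: OUT[B0] = IN[B1] = {a, c, d, e, f}
Applying B0's transfer function to that OUT value gives IN[B0] (row B0 above).

Answer: {c, d, e, f}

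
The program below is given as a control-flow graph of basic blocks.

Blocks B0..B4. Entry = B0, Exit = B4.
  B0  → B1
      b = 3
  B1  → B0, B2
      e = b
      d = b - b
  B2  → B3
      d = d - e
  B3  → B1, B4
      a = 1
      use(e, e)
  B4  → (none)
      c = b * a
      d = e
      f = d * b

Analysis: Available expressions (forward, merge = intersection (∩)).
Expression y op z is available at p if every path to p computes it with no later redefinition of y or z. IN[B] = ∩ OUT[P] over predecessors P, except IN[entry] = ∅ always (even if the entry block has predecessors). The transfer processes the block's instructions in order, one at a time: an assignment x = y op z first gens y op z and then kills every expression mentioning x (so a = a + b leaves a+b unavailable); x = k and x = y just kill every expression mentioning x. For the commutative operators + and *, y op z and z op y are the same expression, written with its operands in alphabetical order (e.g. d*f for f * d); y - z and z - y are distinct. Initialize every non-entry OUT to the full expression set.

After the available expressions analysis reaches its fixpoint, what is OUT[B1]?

Converged values:
  B0:   IN={}   OUT={}
  B1:   IN={}   OUT={b-b}
  B2:   IN={b-b}   OUT={b-b}
  B3:   IN={b-b}   OUT={b-b}
  B4:   IN={b-b}   OUT={a*b, b*d, b-b}

Merge at B1: IN[B1] = OUT[B0] ∩ OUT[B3] = {}
Applying B1's transfer function to that IN value gives OUT[B1] (row B1 above).

Answer: {b-b}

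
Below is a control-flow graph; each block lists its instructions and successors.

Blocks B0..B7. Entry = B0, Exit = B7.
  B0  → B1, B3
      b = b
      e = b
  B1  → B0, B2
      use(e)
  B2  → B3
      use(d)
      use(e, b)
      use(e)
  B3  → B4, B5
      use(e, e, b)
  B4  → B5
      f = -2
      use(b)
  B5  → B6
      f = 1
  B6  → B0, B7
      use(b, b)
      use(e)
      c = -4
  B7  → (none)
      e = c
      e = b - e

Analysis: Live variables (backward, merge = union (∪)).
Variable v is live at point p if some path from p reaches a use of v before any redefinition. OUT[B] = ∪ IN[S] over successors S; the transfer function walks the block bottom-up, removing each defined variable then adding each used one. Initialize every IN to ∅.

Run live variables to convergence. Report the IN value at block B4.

Per-block solution:
  B0:   IN={b, d}   OUT={b, d, e}
  B1:   IN={b, d, e}   OUT={b, d, e}
  B2:   IN={b, d, e}   OUT={b, d, e}
  B3:   IN={b, d, e}   OUT={b, d, e}
  B4:   IN={b, d, e}   OUT={b, d, e}
  B5:   IN={b, d, e}   OUT={b, d, e}
  B6:   IN={b, d, e}   OUT={b, c, d}
  B7:   IN={b, c}   OUT={}

Merge at B4: OUT[B4] = IN[B5] = {b, d, e}
Applying B4's transfer function to that OUT value gives IN[B4] (row B4 above).

Answer: {b, d, e}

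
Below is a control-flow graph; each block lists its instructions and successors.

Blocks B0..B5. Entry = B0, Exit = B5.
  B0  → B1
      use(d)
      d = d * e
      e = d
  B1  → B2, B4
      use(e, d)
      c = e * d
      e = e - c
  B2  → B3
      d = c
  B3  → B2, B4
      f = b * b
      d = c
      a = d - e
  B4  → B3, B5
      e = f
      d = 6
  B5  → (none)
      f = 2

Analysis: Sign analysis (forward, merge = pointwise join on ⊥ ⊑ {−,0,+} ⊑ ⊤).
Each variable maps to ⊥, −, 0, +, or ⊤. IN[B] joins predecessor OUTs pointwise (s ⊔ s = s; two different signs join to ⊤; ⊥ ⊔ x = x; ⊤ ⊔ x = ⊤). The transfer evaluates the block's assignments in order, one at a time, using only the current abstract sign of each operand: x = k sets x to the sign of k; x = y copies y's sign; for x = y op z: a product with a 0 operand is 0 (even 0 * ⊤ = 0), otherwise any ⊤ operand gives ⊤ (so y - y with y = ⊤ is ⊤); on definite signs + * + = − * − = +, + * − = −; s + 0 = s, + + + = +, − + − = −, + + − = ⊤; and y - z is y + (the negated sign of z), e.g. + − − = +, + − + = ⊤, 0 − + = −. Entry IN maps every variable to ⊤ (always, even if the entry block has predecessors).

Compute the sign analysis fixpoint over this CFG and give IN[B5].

Per-block solution:
  B0:  IN=(all ⊤)  OUT=(all ⊤)
  B1:  IN=(all ⊤)  OUT=(all ⊤)
  B2:  IN=(all ⊤)  OUT=(all ⊤)
  B3:  IN=(all ⊤)  OUT=(all ⊤)
  B4:  IN=(all ⊤)  OUT={d:+; rest ⊤}
  B5:  IN={d:+; rest ⊤}  OUT={d:+, f:+; rest ⊤}

Merge at B5: IN[B5] = OUT[B4] = {a: ⊤, b: ⊤, c: ⊤, d: +, e: ⊤, f: ⊤}

Answer: {a: ⊤, b: ⊤, c: ⊤, d: +, e: ⊤, f: ⊤}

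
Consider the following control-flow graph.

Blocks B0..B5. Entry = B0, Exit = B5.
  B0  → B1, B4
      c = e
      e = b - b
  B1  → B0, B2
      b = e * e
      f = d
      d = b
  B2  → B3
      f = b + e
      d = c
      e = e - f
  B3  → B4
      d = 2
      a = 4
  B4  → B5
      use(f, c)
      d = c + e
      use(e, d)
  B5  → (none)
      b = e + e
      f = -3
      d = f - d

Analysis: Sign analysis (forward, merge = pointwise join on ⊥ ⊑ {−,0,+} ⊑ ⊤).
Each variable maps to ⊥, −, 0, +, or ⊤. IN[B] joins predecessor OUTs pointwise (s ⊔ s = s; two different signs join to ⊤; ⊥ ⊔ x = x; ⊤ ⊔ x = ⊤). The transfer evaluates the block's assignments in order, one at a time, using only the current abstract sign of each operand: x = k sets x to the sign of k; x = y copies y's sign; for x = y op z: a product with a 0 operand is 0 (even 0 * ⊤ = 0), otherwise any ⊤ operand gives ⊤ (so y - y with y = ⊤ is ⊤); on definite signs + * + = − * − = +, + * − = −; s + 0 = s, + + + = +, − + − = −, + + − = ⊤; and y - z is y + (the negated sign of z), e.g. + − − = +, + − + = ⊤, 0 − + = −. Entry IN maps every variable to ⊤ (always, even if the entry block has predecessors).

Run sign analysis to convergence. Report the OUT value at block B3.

Converged values:
  B0:   IN=(all ⊤)   OUT=(all ⊤)
  B1:   IN=(all ⊤)   OUT=(all ⊤)
  B2:   IN=(all ⊤)   OUT=(all ⊤)
  B3:   IN=(all ⊤)   OUT={a:+, d:+; rest ⊤}
  B4:   IN=(all ⊤)   OUT=(all ⊤)
  B5:   IN=(all ⊤)   OUT={f:-; rest ⊤}

Merge at B3: IN[B3] = OUT[B2] = {a: ⊤, b: ⊤, c: ⊤, d: ⊤, e: ⊤, f: ⊤}
Applying B3's transfer function to that IN value gives OUT[B3] (row B3 above).

Answer: {a: +, b: ⊤, c: ⊤, d: +, e: ⊤, f: ⊤}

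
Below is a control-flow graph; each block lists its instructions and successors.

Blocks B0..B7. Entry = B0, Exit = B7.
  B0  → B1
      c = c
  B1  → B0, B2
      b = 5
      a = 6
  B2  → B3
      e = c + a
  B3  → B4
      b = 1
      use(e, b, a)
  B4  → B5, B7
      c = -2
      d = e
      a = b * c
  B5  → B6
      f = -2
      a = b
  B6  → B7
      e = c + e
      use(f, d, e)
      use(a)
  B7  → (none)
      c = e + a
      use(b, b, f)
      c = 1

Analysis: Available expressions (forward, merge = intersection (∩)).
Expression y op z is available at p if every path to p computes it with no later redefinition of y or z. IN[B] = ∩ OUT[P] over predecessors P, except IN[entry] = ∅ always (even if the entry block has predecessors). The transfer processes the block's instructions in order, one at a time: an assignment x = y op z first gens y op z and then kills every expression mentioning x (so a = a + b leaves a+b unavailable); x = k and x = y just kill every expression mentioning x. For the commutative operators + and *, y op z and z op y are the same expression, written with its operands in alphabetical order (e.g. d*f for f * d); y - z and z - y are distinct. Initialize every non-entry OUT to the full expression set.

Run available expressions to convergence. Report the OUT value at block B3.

Per-block solution:
  B0:  IN={}  OUT={}
  B1:  IN={}  OUT={}
  B2:  IN={}  OUT={a+c}
  B3:  IN={a+c}  OUT={a+c}
  B4:  IN={a+c}  OUT={b*c}
  B5:  IN={b*c}  OUT={b*c}
  B6:  IN={b*c}  OUT={b*c}
  B7:  IN={b*c}  OUT={a+e}

Merge at B3: IN[B3] = OUT[B2] = {a+c}
Applying B3's transfer function to that IN value gives OUT[B3] (row B3 above).

Answer: {a+c}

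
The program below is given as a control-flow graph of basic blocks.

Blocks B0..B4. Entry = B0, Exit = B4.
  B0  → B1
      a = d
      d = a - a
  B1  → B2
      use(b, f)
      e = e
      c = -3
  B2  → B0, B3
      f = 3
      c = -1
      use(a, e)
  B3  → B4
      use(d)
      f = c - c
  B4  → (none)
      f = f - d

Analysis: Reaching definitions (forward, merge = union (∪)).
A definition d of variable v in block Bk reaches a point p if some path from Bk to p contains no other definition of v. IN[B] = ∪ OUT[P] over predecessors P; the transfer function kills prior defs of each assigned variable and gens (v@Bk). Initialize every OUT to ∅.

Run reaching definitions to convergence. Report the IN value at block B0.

Fixpoint table:
  B0:   IN={a@B0, c@B2, d@B0, e@B1, f@B2}   OUT={a@B0, c@B2, d@B0, e@B1, f@B2}
  B1:   IN={a@B0, c@B2, d@B0, e@B1, f@B2}   OUT={a@B0, c@B1, d@B0, e@B1, f@B2}
  B2:   IN={a@B0, c@B1, d@B0, e@B1, f@B2}   OUT={a@B0, c@B2, d@B0, e@B1, f@B2}
  B3:   IN={a@B0, c@B2, d@B0, e@B1, f@B2}   OUT={a@B0, c@B2, d@B0, e@B1, f@B3}
  B4:   IN={a@B0, c@B2, d@B0, e@B1, f@B3}   OUT={a@B0, c@B2, d@B0, e@B1, f@B4}

Merge at B0 (entry node, so the boundary value {} is joined with the incoming edge(s)): IN[B0] = {} ⊔ OUT[B2] = {a@B0, c@B2, d@B0, e@B1, f@B2}

Answer: {a@B0, c@B2, d@B0, e@B1, f@B2}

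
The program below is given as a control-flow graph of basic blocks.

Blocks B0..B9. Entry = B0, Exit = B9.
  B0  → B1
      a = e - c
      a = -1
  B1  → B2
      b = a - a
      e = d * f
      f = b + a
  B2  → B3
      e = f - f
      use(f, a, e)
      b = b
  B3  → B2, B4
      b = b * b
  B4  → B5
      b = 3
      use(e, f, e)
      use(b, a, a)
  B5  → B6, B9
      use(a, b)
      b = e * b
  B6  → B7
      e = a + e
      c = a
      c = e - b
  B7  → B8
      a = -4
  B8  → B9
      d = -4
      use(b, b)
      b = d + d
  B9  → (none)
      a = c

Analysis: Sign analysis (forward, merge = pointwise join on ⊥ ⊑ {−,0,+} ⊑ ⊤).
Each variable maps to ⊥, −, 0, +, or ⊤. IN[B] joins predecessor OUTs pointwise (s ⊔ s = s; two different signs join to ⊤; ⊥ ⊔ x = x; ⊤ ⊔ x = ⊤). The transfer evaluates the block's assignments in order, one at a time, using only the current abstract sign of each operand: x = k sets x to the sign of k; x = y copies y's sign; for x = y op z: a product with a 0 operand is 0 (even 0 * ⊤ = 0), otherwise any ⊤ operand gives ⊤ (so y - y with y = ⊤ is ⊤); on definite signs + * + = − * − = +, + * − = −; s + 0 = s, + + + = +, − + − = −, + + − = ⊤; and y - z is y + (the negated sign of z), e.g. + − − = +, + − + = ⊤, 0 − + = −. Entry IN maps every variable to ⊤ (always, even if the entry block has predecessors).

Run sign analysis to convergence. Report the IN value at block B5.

Fixpoint table:
  B0:   IN=(all ⊤)   OUT={a:-; rest ⊤}
  B1:   IN={a:-; rest ⊤}   OUT={a:-; rest ⊤}
  B2:   IN={a:-; rest ⊤}   OUT={a:-; rest ⊤}
  B3:   IN={a:-; rest ⊤}   OUT={a:-; rest ⊤}
  B4:   IN={a:-; rest ⊤}   OUT={a:-, b:+; rest ⊤}
  B5:   IN={a:-, b:+; rest ⊤}   OUT={a:-; rest ⊤}
  B6:   IN={a:-; rest ⊤}   OUT={a:-; rest ⊤}
  B7:   IN={a:-; rest ⊤}   OUT={a:-; rest ⊤}
  B8:   IN={a:-; rest ⊤}   OUT={a:-, b:-, d:-; rest ⊤}
  B9:   IN={a:-; rest ⊤}   OUT=(all ⊤)

Merge at B5: IN[B5] = OUT[B4] = {a: -, b: +, c: ⊤, d: ⊤, e: ⊤, f: ⊤}

Answer: {a: -, b: +, c: ⊤, d: ⊤, e: ⊤, f: ⊤}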